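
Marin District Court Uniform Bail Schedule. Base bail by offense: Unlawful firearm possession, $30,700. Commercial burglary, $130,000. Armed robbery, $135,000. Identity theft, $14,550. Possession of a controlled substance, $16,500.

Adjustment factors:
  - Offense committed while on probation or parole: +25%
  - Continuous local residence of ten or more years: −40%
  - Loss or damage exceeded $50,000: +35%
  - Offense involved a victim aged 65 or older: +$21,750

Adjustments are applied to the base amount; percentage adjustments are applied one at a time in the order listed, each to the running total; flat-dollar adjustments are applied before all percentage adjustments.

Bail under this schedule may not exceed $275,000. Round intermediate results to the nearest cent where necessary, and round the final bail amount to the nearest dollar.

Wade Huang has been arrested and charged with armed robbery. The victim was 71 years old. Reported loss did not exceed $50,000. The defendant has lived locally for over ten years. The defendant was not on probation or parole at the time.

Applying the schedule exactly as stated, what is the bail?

$94,050

Base amounts from the schedule: armed robbery $135,000.
Single charge. Combined base = $135,000.
Offense involved a victim aged 65 or older (+$21,750 flat): $135,000 + $21,750 = $156,750.
Continuous local residence of ten or more years (−40%): $156,750 × 0.6 = $94,050.
$94,050 is within the $275,000 maximum.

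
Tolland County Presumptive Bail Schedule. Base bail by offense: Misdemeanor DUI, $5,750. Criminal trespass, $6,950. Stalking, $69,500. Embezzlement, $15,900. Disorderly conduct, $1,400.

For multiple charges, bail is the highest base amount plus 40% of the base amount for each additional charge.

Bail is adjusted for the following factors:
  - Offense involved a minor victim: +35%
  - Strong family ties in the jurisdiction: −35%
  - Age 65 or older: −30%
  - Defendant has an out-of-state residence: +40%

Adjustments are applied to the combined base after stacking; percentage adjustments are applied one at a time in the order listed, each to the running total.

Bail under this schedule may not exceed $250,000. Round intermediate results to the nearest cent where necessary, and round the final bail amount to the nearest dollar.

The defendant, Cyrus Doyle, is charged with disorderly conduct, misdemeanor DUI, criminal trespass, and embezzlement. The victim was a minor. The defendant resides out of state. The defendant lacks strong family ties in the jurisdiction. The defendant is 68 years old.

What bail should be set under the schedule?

Base amounts from the schedule: disorderly conduct $1,400; misdemeanor DUI $5,750; criminal trespass $6,950; embezzlement $15,900.
Stacking rule: highest base plus 40% of each additional charge. Highest is embezzlement at $15,900. Additional: $1,400 × 40% = $560; $5,750 × 40% = $2,300; $6,950 × 40% = $2,780. Combined base = $15,900 + $5,640 = $21,540.
Offense involved a minor victim (+35%): $21,540 × 1.35 = $29,079.
Age 65 or older (−30%): $29,079 × 0.7 = $20,355.30.
Defendant has an out-of-state residence (+40%): $20,355.30 × 1.4 = $28,497.42.
$28,497.42 is within the $250,000 maximum.
Rounded to the nearest dollar: $28,497.

$28,497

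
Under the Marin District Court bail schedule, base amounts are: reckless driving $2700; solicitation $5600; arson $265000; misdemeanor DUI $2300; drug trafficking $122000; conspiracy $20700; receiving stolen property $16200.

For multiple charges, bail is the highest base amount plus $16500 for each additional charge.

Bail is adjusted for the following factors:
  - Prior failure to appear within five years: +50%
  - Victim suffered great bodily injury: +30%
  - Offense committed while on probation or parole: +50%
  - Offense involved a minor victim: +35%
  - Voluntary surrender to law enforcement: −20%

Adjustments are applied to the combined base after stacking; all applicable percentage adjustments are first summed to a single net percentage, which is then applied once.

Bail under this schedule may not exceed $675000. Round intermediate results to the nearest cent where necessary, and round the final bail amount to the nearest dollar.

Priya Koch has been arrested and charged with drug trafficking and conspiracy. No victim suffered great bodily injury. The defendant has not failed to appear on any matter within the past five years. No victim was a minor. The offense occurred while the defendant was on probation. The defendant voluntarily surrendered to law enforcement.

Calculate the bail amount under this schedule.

$180050

Base amounts from the schedule: drug trafficking $122000; conspiracy $20700.
Stacking rule: highest base plus $16500 per additional charge. Highest is drug trafficking at $122000; 1 additional charge → +$16500. Combined base = $138500.
Net percentage adjustment: +50% −20% = +30%. $138500 × 1.3 = $180050.
$180050 is within the $675000 maximum.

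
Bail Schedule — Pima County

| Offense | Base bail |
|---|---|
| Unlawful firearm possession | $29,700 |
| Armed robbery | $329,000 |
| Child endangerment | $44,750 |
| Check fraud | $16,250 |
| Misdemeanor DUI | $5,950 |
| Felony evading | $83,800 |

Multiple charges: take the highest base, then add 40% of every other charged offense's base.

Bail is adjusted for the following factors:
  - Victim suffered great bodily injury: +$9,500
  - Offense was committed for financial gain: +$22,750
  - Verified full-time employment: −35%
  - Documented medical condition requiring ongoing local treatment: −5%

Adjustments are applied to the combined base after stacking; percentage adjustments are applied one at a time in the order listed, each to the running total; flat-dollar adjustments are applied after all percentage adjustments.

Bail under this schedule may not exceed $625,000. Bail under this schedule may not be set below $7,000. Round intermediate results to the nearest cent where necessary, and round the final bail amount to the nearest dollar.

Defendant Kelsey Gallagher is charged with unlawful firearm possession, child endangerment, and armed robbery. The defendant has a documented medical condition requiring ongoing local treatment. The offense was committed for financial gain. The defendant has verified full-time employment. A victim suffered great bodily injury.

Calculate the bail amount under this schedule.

Base amounts from the schedule: unlawful firearm possession $29,700; child endangerment $44,750; armed robbery $329,000.
Stacking rule: highest base plus 40% of each additional charge. Highest is armed robbery at $329,000. Additional: $29,700 × 40% = $11,880; $44,750 × 40% = $17,900. Combined base = $329,000 + $29,780 = $358,780.
Verified full-time employment (−35%): $358,780 × 0.65 = $233,207.
Documented medical condition requiring ongoing local treatment (−5%): $233,207 × 0.95 = $221,546.65.
Victim suffered great bodily injury (+$9,500 flat): $221,546.65 + $9,500 = $231,046.65.
Offense was committed for financial gain (+$22,750 flat): $231,046.65 + $22,750 = $253,796.65.
$253,796.65 is within the $625,000 maximum.
$253,796.65 is at or above the $7,000 minimum.
Rounded to the nearest dollar: $253,797.

$253,797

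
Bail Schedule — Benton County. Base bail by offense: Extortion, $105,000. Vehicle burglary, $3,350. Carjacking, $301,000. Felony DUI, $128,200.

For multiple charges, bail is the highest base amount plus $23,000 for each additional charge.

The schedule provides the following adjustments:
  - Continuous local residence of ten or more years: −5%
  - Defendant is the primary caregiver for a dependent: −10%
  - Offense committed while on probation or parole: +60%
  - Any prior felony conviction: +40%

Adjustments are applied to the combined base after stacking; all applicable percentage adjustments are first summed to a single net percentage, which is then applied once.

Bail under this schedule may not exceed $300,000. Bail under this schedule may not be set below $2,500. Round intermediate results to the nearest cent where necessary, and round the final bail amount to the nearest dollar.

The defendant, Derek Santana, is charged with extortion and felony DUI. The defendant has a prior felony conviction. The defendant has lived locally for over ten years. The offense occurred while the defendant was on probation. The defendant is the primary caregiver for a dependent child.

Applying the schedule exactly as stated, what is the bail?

Base amounts from the schedule: extortion $105,000; felony DUI $128,200.
Stacking rule: highest base plus $23,000 per additional charge. Highest is felony DUI at $128,200; 1 additional charge → +$23,000. Combined base = $151,200.
Net percentage adjustment: −5% −10% +60% +40% = +85%. $151,200 × 1.85 = $279,720.
$279,720 is within the $300,000 maximum.
$279,720 is at or above the $2,500 minimum.

$279,720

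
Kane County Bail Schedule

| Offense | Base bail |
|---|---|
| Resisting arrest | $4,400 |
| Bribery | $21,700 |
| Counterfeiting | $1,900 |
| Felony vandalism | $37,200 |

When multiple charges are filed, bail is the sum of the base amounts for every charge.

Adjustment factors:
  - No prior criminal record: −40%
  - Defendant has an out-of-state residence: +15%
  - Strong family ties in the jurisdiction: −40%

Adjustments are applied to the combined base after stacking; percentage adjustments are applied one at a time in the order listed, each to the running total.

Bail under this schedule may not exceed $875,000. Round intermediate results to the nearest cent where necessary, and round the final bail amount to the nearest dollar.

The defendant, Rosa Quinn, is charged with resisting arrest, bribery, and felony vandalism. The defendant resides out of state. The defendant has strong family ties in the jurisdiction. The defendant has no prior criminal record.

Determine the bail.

$26,206

Base amounts from the schedule: resisting arrest $4,400; bribery $21,700; felony vandalism $37,200.
Stacking rule: sum of all bases. $4,400 + $21,700 + $37,200 = $63,300.
No prior criminal record (−40%): $63,300 × 0.6 = $37,980.
Defendant has an out-of-state residence (+15%): $37,980 × 1.15 = $43,677.
Strong family ties in the jurisdiction (−40%): $43,677 × 0.6 = $26,206.20.
$26,206.20 is within the $875,000 maximum.
Rounded to the nearest dollar: $26,206.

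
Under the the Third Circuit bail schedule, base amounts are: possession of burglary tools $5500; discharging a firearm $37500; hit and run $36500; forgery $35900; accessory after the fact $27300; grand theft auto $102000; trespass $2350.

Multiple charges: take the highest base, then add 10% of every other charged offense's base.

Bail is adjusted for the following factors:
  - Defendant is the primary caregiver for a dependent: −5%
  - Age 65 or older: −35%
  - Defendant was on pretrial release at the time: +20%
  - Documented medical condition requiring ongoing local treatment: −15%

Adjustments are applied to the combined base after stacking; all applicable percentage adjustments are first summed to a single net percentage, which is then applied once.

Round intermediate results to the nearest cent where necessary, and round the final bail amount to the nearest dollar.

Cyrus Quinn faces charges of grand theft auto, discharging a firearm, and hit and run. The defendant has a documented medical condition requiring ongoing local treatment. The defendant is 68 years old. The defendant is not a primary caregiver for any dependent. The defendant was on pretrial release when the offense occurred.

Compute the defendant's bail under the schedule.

$76580

Base amounts from the schedule: grand theft auto $102000; discharging a firearm $37500; hit and run $36500.
Stacking rule: highest base plus 10% of each additional charge. Highest is grand theft auto at $102000. Additional: $37500 × 10% = $3750; $36500 × 10% = $3650. Combined base = $102000 + $7400 = $109400.
Net percentage adjustment: −35% +20% −15% = −30%. $109400 × 0.7 = $76580.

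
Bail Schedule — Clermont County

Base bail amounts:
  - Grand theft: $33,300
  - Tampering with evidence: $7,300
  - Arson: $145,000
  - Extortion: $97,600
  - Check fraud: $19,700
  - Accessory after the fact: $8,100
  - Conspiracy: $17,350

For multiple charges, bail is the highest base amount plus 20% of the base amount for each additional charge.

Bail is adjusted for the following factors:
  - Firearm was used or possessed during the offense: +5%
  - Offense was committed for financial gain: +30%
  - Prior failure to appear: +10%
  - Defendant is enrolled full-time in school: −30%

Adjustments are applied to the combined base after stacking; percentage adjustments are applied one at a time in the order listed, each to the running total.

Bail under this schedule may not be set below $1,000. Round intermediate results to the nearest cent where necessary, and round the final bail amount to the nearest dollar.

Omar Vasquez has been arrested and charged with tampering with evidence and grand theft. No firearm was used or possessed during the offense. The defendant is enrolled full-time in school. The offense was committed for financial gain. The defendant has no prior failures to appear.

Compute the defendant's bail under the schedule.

Base amounts from the schedule: tampering with evidence $7,300; grand theft $33,300.
Stacking rule: highest base plus 20% of each additional charge. Highest is grand theft at $33,300. Additional: $7,300 × 20% = $1,460. Combined base = $33,300 + $1,460 = $34,760.
Offense was committed for financial gain (+30%): $34,760 × 1.3 = $45,188.
Defendant is enrolled full-time in school (−30%): $45,188 × 0.7 = $31,631.60.
$31,631.60 is at or above the $1,000 minimum.
Rounded to the nearest dollar: $31,632.

$31,632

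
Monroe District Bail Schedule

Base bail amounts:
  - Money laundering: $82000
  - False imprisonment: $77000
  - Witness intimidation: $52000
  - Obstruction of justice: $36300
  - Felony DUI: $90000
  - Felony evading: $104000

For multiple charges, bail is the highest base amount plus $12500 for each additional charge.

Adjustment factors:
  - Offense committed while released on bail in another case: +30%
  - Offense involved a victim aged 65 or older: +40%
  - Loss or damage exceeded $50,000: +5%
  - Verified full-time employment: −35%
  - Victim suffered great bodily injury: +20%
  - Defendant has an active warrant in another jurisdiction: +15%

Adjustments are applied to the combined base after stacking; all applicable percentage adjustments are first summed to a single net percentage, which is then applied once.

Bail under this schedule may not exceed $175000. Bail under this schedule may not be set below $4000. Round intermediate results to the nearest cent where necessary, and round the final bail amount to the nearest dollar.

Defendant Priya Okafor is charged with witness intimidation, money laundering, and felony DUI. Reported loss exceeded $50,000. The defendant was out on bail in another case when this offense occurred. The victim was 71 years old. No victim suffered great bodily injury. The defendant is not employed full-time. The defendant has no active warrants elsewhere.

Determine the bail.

Base amounts from the schedule: witness intimidation $52000; money laundering $82000; felony DUI $90000.
Stacking rule: highest base plus $12500 per additional charge. Highest is felony DUI at $90000; 2 additional charges → +$25000. Combined base = $115000.
Net percentage adjustment: +30% +40% +5% = +75%. $115000 × 1.75 = $201250.
Result $201250 exceeds the maximum of $175000; bail is capped at $175000.
$175000 is at or above the $4000 minimum.

$175000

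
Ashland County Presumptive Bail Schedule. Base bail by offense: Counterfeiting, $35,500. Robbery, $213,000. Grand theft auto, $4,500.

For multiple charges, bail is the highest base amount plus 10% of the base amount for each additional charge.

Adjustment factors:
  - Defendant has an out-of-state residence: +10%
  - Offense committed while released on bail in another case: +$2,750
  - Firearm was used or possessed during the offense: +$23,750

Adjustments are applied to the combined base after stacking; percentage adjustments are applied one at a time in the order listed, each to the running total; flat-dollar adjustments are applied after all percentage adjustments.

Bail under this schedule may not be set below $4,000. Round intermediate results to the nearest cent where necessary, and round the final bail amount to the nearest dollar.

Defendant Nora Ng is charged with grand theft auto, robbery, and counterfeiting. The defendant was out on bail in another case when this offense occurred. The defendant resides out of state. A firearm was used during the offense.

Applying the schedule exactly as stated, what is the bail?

$265,200

Base amounts from the schedule: grand theft auto $4,500; robbery $213,000; counterfeiting $35,500.
Stacking rule: highest base plus 10% of each additional charge. Highest is robbery at $213,000. Additional: $4,500 × 10% = $450; $35,500 × 10% = $3,550. Combined base = $213,000 + $4,000 = $217,000.
Defendant has an out-of-state residence (+10%): $217,000 × 1.1 = $238,700.
Offense committed while released on bail in another case (+$2,750 flat): $238,700 + $2,750 = $241,450.
Firearm was used or possessed during the offense (+$23,750 flat): $241,450 + $23,750 = $265,200.
$265,200 is at or above the $4,000 minimum.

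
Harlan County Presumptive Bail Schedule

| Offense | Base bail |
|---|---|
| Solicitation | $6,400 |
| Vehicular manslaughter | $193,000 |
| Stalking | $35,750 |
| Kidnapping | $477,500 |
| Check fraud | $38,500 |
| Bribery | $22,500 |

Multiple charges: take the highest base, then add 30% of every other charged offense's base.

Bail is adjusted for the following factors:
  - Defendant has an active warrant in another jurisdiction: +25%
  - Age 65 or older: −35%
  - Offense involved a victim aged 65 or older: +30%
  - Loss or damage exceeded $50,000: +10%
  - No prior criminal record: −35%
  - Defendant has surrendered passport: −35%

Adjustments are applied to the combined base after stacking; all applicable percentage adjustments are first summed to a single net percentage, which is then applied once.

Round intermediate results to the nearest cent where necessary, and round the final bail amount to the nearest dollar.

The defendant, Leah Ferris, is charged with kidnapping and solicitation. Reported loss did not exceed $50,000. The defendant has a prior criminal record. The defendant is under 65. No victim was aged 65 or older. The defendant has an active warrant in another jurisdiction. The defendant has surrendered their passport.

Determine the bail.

$431,478

Base amounts from the schedule: kidnapping $477,500; solicitation $6,400.
Stacking rule: highest base plus 30% of each additional charge. Highest is kidnapping at $477,500. Additional: $6,400 × 30% = $1,920. Combined base = $477,500 + $1,920 = $479,420.
Net percentage adjustment: +25% −35% = −10%. $479,420 × 0.9 = $431,478.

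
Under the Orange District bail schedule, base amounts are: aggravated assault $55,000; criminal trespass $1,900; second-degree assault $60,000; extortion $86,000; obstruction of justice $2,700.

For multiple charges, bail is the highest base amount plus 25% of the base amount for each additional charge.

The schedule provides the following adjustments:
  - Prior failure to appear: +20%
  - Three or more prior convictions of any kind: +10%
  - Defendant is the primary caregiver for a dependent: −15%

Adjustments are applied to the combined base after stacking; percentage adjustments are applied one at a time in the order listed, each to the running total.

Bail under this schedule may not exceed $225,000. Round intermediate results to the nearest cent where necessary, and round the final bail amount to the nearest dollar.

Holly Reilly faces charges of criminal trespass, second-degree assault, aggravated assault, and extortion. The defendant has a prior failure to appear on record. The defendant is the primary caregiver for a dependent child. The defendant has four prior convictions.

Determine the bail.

Base amounts from the schedule: criminal trespass $1,900; second-degree assault $60,000; aggravated assault $55,000; extortion $86,000.
Stacking rule: highest base plus 25% of each additional charge. Highest is extortion at $86,000. Additional: $1,900 × 25% = $475; $60,000 × 25% = $15,000; $55,000 × 25% = $13,750. Combined base = $86,000 + $29,225 = $115,225.
Prior failure to appear (+20%): $115,225 × 1.2 = $138,270.
Three or more prior convictions of any kind (+10%): $138,270 × 1.1 = $152,097.
Defendant is the primary caregiver for a dependent (−15%): $152,097 × 0.85 = $129,282.45.
$129,282.45 is within the $225,000 maximum.
Rounded to the nearest dollar: $129,282.

$129,282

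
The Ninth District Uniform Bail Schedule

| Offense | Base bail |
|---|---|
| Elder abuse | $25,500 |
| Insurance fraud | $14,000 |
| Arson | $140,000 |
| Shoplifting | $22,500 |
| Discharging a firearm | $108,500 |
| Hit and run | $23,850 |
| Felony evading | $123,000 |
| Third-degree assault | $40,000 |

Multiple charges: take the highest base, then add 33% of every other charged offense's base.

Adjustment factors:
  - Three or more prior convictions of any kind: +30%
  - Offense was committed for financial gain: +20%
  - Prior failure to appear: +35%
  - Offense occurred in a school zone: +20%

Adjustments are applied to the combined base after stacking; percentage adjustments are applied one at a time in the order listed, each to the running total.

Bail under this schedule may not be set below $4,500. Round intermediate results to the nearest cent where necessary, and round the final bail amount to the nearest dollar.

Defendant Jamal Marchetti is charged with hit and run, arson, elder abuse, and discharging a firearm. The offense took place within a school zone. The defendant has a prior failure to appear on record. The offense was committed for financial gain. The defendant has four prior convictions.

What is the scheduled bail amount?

$485,451

Base amounts from the schedule: hit and run $23,850; arson $140,000; elder abuse $25,500; discharging a firearm $108,500.
Stacking rule: highest base plus 33% of each additional charge. Highest is arson at $140,000. Additional: $23,850 × 33% = $7,870.50; $25,500 × 33% = $8,415; $108,500 × 33% = $35,805. Combined base = $140,000 + $52,090.50 = $192,090.50.
Three or more prior convictions of any kind (+30%): $192,090.50 × 1.3 = $249,717.65.
Offense was committed for financial gain (+20%): $249,717.65 × 1.2 = $299,661.18.
Prior failure to appear (+35%): $299,661.18 × 1.35 = $404,542.59.
Offense occurred in a school zone (+20%): $404,542.59 × 1.2 = $485,451.11.
$485,451.11 is at or above the $4,500 minimum.
Rounded to the nearest dollar: $485,451.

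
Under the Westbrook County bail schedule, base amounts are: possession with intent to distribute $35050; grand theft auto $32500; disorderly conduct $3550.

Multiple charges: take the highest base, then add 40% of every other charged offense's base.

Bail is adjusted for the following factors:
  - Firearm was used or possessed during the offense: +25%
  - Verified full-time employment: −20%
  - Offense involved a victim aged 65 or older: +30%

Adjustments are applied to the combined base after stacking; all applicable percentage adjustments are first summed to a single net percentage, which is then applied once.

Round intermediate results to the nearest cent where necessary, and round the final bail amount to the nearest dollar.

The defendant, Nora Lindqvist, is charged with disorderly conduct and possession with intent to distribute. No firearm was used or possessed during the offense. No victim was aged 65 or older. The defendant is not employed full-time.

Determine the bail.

Base amounts from the schedule: disorderly conduct $3550; possession with intent to distribute $35050.
Stacking rule: highest base plus 40% of each additional charge. Highest is possession with intent to distribute at $35050. Additional: $3550 × 40% = $1420. Combined base = $35050 + $1420 = $36470.
No adjustment factors apply to this defendant.

$36470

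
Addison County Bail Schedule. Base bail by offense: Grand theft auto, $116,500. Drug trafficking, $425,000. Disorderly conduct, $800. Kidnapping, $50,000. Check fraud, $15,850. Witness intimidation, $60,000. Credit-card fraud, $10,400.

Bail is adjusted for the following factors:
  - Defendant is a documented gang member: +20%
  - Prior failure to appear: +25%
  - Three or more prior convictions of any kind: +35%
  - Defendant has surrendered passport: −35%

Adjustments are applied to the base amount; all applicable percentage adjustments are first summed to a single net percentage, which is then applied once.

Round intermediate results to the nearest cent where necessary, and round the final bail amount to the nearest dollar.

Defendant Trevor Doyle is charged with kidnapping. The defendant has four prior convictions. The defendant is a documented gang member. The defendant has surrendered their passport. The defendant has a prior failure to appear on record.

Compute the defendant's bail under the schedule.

$72,500

Base amounts from the schedule: kidnapping $50,000.
Single charge. Combined base = $50,000.
Net percentage adjustment: +20% +25% +35% −35% = +45%. $50,000 × 1.45 = $72,500.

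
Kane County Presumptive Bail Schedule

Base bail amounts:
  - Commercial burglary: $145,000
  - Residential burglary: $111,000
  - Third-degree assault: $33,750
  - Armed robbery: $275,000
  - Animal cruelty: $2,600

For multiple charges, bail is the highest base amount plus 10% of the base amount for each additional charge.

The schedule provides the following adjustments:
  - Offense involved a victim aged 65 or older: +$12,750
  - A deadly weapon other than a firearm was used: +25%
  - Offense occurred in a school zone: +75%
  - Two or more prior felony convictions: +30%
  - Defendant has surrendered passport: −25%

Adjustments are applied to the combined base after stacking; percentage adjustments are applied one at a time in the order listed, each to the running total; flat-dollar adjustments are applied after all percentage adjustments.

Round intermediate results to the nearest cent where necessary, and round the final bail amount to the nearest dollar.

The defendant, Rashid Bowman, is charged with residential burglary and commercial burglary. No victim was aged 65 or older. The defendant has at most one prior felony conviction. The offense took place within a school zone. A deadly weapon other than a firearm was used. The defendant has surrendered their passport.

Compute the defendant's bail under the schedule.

$256,102

Base amounts from the schedule: residential burglary $111,000; commercial burglary $145,000.
Stacking rule: highest base plus 10% of each additional charge. Highest is commercial burglary at $145,000. Additional: $111,000 × 10% = $11,100. Combined base = $145,000 + $11,100 = $156,100.
A deadly weapon other than a firearm was used (+25%): $156,100 × 1.25 = $195,125.
Offense occurred in a school zone (+75%): $195,125 × 1.75 = $341,468.75.
Defendant has surrendered passport (−25%): $341,468.75 × 0.75 = $256,101.56.
Rounded to the nearest dollar: $256,102.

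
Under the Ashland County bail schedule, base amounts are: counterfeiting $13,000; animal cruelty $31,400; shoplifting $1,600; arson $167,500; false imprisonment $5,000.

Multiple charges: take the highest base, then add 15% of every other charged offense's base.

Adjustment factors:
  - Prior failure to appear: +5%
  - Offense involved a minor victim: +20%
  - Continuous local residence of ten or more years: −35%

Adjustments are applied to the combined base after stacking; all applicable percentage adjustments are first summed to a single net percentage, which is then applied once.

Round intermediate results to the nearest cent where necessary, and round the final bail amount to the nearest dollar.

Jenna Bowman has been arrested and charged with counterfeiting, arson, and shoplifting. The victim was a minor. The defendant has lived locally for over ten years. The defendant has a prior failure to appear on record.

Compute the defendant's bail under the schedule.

Base amounts from the schedule: counterfeiting $13,000; arson $167,500; shoplifting $1,600.
Stacking rule: highest base plus 15% of each additional charge. Highest is arson at $167,500. Additional: $13,000 × 15% = $1,950; $1,600 × 15% = $240. Combined base = $167,500 + $2,190 = $169,690.
Net percentage adjustment: +5% +20% −35% = −10%. $169,690 × 0.9 = $152,721.

$152,721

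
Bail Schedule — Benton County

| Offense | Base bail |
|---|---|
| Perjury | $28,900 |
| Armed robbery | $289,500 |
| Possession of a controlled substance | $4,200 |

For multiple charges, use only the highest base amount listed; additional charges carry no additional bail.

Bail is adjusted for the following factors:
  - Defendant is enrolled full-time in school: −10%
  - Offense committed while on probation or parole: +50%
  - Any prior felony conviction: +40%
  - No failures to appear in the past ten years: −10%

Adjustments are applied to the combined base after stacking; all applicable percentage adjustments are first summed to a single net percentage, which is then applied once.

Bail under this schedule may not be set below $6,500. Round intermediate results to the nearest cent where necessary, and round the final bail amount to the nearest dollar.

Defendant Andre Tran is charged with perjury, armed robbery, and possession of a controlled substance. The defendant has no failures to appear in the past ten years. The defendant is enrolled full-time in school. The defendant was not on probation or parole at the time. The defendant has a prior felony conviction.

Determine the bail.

$347,400

Base amounts from the schedule: perjury $28,900; armed robbery $289,500; possession of a controlled substance $4,200.
Stacking rule: use the highest base only. Highest is armed robbery at $289,500. Combined base = $289,500.
Net percentage adjustment: −10% +40% −10% = +20%. $289,500 × 1.2 = $347,400.
$347,400 is at or above the $6,500 minimum.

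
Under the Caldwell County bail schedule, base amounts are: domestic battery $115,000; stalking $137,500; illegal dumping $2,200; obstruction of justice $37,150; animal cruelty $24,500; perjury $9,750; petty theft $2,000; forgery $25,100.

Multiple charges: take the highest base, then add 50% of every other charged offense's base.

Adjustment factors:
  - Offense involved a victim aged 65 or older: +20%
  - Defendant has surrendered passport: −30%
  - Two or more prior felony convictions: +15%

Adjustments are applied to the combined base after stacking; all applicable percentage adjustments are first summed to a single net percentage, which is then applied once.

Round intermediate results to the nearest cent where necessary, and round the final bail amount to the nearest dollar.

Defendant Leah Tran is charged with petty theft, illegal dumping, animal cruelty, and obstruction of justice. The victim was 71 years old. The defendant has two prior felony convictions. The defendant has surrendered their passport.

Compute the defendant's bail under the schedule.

$54,075

Base amounts from the schedule: petty theft $2,000; illegal dumping $2,200; animal cruelty $24,500; obstruction of justice $37,150.
Stacking rule: highest base plus 50% of each additional charge. Highest is obstruction of justice at $37,150. Additional: $2,000 × 50% = $1,000; $2,200 × 50% = $1,100; $24,500 × 50% = $12,250. Combined base = $37,150 + $14,350 = $51,500.
Net percentage adjustment: +20% −30% +15% = +5%. $51,500 × 1.05 = $54,075.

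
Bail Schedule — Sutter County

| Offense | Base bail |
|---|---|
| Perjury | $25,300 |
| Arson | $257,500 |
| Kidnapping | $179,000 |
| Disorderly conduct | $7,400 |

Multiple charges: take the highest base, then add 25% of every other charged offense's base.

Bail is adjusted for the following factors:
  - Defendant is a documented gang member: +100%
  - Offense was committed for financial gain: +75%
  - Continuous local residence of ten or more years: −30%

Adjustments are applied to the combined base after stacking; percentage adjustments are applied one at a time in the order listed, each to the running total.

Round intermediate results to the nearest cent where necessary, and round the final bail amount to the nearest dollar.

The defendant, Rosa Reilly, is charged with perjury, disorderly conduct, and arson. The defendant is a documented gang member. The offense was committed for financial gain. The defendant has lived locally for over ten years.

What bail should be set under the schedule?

$650,904

Base amounts from the schedule: perjury $25,300; disorderly conduct $7,400; arson $257,500.
Stacking rule: highest base plus 25% of each additional charge. Highest is arson at $257,500. Additional: $25,300 × 25% = $6,325; $7,400 × 25% = $1,850. Combined base = $257,500 + $8,175 = $265,675.
Defendant is a documented gang member (+100%): $265,675 × 2 = $531,350.
Offense was committed for financial gain (+75%): $531,350 × 1.75 = $929,862.50.
Continuous local residence of ten or more years (−30%): $929,862.50 × 0.7 = $650,903.75.
Rounded to the nearest dollar: $650,904.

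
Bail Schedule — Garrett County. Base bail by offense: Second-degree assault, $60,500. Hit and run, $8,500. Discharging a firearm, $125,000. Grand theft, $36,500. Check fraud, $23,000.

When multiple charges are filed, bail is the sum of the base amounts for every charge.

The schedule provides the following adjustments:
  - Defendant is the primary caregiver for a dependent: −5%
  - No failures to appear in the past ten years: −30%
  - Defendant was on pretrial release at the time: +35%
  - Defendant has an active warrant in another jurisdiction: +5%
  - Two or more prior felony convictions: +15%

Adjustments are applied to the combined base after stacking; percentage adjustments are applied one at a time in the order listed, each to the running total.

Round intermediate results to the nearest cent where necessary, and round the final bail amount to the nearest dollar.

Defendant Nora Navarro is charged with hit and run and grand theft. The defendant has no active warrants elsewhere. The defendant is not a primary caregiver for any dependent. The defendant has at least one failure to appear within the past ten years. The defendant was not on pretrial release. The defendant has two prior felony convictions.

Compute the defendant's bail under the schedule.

$51,750

Base amounts from the schedule: hit and run $8,500; grand theft $36,500.
Stacking rule: sum of all bases. $8,500 + $36,500 = $45,000.
Two or more prior felony convictions (+15%): $45,000 × 1.15 = $51,750.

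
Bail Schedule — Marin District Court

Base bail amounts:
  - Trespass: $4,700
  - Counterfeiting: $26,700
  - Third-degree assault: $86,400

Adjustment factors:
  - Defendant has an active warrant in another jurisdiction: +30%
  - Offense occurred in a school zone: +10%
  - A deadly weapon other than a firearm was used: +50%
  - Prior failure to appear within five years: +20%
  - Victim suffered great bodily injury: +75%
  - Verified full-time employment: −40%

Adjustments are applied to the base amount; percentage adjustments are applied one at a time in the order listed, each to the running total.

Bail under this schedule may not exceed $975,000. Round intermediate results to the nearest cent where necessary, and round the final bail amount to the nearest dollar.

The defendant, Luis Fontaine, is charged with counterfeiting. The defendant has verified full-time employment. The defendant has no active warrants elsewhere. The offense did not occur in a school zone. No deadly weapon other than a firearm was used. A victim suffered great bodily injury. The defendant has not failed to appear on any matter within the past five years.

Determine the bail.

$28,035

Base amounts from the schedule: counterfeiting $26,700.
Single charge. Combined base = $26,700.
Victim suffered great bodily injury (+75%): $26,700 × 1.75 = $46,725.
Verified full-time employment (−40%): $46,725 × 0.6 = $28,035.
$28,035 is within the $975,000 maximum.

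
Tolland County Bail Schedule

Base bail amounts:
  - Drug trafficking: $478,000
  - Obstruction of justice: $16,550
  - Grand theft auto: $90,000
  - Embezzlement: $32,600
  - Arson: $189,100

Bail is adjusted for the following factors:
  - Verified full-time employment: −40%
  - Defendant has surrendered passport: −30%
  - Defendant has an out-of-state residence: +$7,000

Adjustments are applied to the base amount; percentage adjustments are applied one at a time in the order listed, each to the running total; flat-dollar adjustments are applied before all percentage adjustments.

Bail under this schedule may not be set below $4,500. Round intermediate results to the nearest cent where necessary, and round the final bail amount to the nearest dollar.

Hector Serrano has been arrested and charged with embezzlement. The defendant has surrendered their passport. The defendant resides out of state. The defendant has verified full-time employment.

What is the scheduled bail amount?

$16,632

Base amounts from the schedule: embezzlement $32,600.
Single charge. Combined base = $32,600.
Defendant has an out-of-state residence (+$7,000 flat): $32,600 + $7,000 = $39,600.
Verified full-time employment (−40%): $39,600 × 0.6 = $23,760.
Defendant has surrendered passport (−30%): $23,760 × 0.7 = $16,632.
$16,632 is at or above the $4,500 minimum.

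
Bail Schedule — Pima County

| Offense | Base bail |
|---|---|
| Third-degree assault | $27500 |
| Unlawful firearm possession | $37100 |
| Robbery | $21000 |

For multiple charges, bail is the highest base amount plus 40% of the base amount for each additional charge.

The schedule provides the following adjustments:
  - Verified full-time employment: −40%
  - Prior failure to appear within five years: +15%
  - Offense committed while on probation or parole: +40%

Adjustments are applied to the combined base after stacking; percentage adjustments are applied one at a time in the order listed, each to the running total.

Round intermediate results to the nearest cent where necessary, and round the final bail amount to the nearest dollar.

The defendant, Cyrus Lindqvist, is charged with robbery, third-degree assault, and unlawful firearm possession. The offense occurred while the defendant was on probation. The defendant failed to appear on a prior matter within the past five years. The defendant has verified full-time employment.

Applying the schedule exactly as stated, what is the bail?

$54579

Base amounts from the schedule: robbery $21000; third-degree assault $27500; unlawful firearm possession $37100.
Stacking rule: highest base plus 40% of each additional charge. Highest is unlawful firearm possession at $37100. Additional: $21000 × 40% = $8400; $27500 × 40% = $11000. Combined base = $37100 + $19400 = $56500.
Verified full-time employment (−40%): $56500 × 0.6 = $33900.
Prior failure to appear within five years (+15%): $33900 × 1.15 = $38985.
Offense committed while on probation or parole (+40%): $38985 × 1.4 = $54579.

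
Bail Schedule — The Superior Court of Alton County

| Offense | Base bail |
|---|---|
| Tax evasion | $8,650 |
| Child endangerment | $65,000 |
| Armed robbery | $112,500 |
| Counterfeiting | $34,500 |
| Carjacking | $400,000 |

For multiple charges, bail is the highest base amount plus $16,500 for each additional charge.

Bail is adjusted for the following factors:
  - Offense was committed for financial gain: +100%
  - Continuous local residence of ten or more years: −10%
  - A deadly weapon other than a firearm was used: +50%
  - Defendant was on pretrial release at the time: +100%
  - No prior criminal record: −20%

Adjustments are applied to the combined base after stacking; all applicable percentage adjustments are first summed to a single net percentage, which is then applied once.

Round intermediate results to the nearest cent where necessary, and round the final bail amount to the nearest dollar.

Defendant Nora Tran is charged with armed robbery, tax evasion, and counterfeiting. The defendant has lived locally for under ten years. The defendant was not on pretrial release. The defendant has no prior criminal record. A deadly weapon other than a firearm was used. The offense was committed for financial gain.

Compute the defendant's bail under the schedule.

Base amounts from the schedule: armed robbery $112,500; tax evasion $8,650; counterfeiting $34,500.
Stacking rule: highest base plus $16,500 per additional charge. Highest is armed robbery at $112,500; 2 additional charges → +$33,000. Combined base = $145,500.
Net percentage adjustment: +100% +50% −20% = +130%. $145,500 × 2.3 = $334,650.

$334,650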